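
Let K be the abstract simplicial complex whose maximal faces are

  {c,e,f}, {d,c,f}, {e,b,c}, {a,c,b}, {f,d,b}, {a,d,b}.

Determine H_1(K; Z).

We work with the vertex ordering a < b < c < d < e < f. The simplices of K, each written with vertices in increasing order, are:

  0-simplices (6): a, b, c, d, e, f
  1-simplices (12): ab, ac, ad, bc, bd, be, bf, cd, ce, cf, df, ef
  2-simplices (6): abc, abd, bce, bdf, cdf, cef

giving chain groups C_0 ≅ Z^6, C_1 ≅ Z^12, C_2 ≅ Z^6.

Boundary ∂_1: C_1 → C_0 is given by ∂[p,q] = [q] − [p]. For instance
  ∂bf = f − b.
The 6×12 boundary matrix has rank 5 and Smith normal form diag(1,1,1,1,1).

The boundary map ∂_2: C_2 → C_1 sends each 2-simplex [p,q,r] to [q,r] − [p,r] + [p,q]. For instance
  ∂bce = ce − be + bc,
  ∂abd = bd − ad + ab.
The resulting 12×6 matrix has rank 6, and its Smith normal form has invariant factors (1,1,1,1,1,1).

Reading off H_k = ker ∂_k / im ∂_{k+1}:

  H_1: rank ker ∂_1 − rank ∂_2 = (12 − 5) − 6 = 1, and the invariant factors of ∂_2 are all 1, so H_1 ≅ Z.

(K is a triangulation of the cylinder S^1 x I.)

H_1 = Z.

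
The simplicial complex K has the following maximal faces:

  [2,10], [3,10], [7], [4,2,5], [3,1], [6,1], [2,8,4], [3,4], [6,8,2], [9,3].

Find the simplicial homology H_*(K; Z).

Take the total order 1 < 2 < 3 < 4 < 5 < 6 < 7 < 8 < 9 < 10 on the vertex set. Then K (dimension 2) consists of the simplices:

  0-simplices (10): [1], [2], [3], [4], [5], [6], [7], [8], [9], [10]
  1-simplices (13): [1,3], [1,6], [2,4], [2,5], [2,6], [2,8], [2,10], [3,4], [3,9], [3,10], [4,5], [4,8], [6,8]
  2-simplices (3): [2,4,5], [2,4,8], [2,6,8]

so the chain groups are C_0 ≅ Z^10, C_1 ≅ Z^13, C_2 ≅ Z^3.

Boundary ∂_1: C_1 → C_0 sends each edge [p,q] (with p < q) to q − p.
As a 10×13 matrix over Z this has rank 8, with invariant factors (1,1,1,1,1,1,1,1).

∂_2: C_2 → C_1 acts by ∂[p,q,r] = [q,r] − [p,r] + [p,q]. For instance
  ∂[2,4,5] = [4,5] − [2,5] + [2,4],
  ∂[2,6,8] = [6,8] − [2,8] + [2,6].
The 13×3 boundary matrix has rank 3 and Smith normal form diag(1,1,1).

Computing H_k = (kernel of ∂_k) / (image of ∂_{k+1}):

  H_0: rank C_0 − rank ∂_1 = 10 − 8 = 2, and the invariant factors of ∂_1 are all 1, so H_0 ≅ Z^2.
  H_1: rank ker ∂_1 − rank ∂_2 = (13 − 8) − 3 = 2, and the invariant factors of ∂_2 are all 1, so H_1 ≅ Z^2.
  H_2: rank ker ∂_2 − rank ∂_3 = (3 − 3) − 0 = 0, and there is no ∂_3, so H_2 ≅ 0.

H_0 = Z^2,  H_1 = Z^2,  H_2 = 0.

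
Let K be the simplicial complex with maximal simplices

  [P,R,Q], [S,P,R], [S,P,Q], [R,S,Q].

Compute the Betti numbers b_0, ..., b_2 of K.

b_0 = 1, b_1 = 0, b_2 = 1.

Fix the vertex order P < Q < R < S and write every simplex with vertices in increasing order. Then dim K = 2 and the simplices of K are:

  0-simplices (4): P, Q, R, S
  1-simplices (6): PQ, PR, PS, QR, QS, RS
  2-simplices (4): PQR, PQS, PRS, QRS

giving chain groups C_0 ≅ Z^4, C_1 ≅ Z^6, C_2 ≅ Z^4.

The boundary map ∂_1: C_1 → C_0 sends each edge [p,q] (with p < q) to q − p. For instance
  ∂RS = S − R.
The 4×6 boundary matrix has rank 3 and Smith normal form diag(1,1,1).

Boundary ∂_2: C_2 → C_1 maps a triangle to the signed sum of its edges. For instance
  ∂PQS = QS − PS + PQ,
  ∂QRS = RS − QS + QR.
The resulting 6×4 matrix has rank 3, and its Smith normal form has invariant factors (1,1,1).

From H_k ≅ ker(∂_k) / im(∂_{k+1}) we obtain:

  H_0: rank C_0 − rank ∂_1 = 4 − 3 = 1, and the invariant factors of ∂_1 are all 1, so H_0 ≅ Z.
  H_1: rank ker ∂_1 − rank ∂_2 = (6 − 3) − 3 = 0, and the invariant factors of ∂_2 are all 1, so H_1 ≅ 0.
  H_2: rank ker ∂_2 − rank ∂_3 = (4 − 3) − 0 = 1, and there is no ∂_3, so H_2 ≅ Z.

(K is a triangulation of the 2-sphere S^2.)

Hence the Betti numbers are b_0 = 1, b_1 = 0, b_2 = 1.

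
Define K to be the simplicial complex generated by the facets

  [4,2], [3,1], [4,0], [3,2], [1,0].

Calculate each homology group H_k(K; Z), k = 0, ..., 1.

Take the total order 0 < 1 < 2 < 3 < 4 on the vertex set. Then K (dimension 1) consists of the simplices:

  0-simplices (5): [0], [1], [2], [3], [4]
  1-simplices (5): [0,1], [0,4], [1,3], [2,3], [2,4]

giving chain groups C_0 ≅ Z^5, C_1 ≅ Z^5.

∂_1: C_1 → C_0 is given by ∂[p,q] = [q] − [p]. For instance
  ∂[2,3] = [3] − [2].
This gives a 5×5 integer matrix of rank 4; reducing to Smith normal form yields diagonal entries (1,1,1,1).

Reading off H_k = ker ∂_k / im ∂_{k+1}:

  H_0: rank C_0 − rank ∂_1 = 5 − 4 = 1, and the invariant factors of ∂_1 are all 1, so H_0 ≅ Z.
  H_1: rank ker ∂_1 − rank ∂_2 = (5 − 4) − 0 = 1, and there is no ∂_2, so H_1 ≅ Z.

H_0 ≅ Z,  H_1 ≅ Z.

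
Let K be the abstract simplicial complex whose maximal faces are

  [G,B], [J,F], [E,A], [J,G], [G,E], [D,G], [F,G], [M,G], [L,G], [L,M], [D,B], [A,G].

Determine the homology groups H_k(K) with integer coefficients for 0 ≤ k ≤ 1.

We work with the vertex ordering A < B < D < E < F < G < J < L < M. The simplices of K, each written with vertices in increasing order, are:

  0-simplices (9): A, B, D, E, F, G, J, L, M
  1-simplices (12): AE, AG, BD, BG, DG, EG, FG, FJ, GJ, GL, GM, LM

so the chain groups are C_0 ≅ Z^9, C_1 ≅ Z^12.

∂_1: C_1 → C_0 is given by ∂[p,q] = [q] − [p].
The 9×12 boundary matrix has rank 8 and Smith normal form diag(1,1,1,1,1,1,1,1).

Computing H_k = (kernel of ∂_k) / (image of ∂_{k+1}):

  H_0: rank C_0 − rank ∂_1 = 9 − 8 = 1, and the invariant factors of ∂_1 are all 1, so H_0 ≅ Z.
  H_1: rank ker ∂_1 − rank ∂_2 = (12 − 8) − 0 = 4, and there is no ∂_2, so H_1 ≅ Z^4.

H_0 = Z,  H_1 = Z^4.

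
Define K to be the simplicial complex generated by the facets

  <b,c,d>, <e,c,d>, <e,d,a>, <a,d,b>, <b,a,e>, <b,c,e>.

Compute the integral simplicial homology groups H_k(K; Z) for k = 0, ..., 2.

We work with the vertex ordering a < b < c < d < e. The simplices of K, each written with vertices in increasing order, are:

  0-simplices (5): a, b, c, d, e
  1-simplices (9): ab, ad, ae, bc, bd, be, cd, ce, de
  2-simplices (6): abd, abe, ade, bcd, bce, cde

Hence C_0 ≅ Z^5, C_1 ≅ Z^9, C_2 ≅ Z^6.

The boundary map ∂_1: C_1 → C_0 maps an edge to its endpoints' difference, ∂[p,q] = q − p.
The 5×9 boundary matrix has rank 4 and Smith normal form diag(1,1,1,1).

∂_2: C_2 → C_1 acts by ∂[p,q,r] = [q,r] − [p,r] + [p,q]. For instance
  ∂bcd = cd − bd + bc,
  ∂cde = de − ce + cd.
As a 9×6 matrix over Z this has rank 5, with invariant factors (1,1,1,1,1).

Computing H_k = (kernel of ∂_k) / (image of ∂_{k+1}):

  H_0: rank C_0 − rank ∂_1 = 5 − 4 = 1, and the invariant factors of ∂_1 are all 1, so H_0 ≅ Z.
  H_1: rank ker ∂_1 − rank ∂_2 = (9 − 4) − 5 = 0, and the invariant factors of ∂_2 are all 1, so H_1 ≅ 0.
  H_2: rank ker ∂_2 − rank ∂_3 = (6 − 5) − 0 = 1, and there is no ∂_3, so H_2 ≅ Z.

(K is a triangulation of the 2-sphere S^2.)

H_0 ≅ Z,  H_1 = 0,  H_2 ≅ Z.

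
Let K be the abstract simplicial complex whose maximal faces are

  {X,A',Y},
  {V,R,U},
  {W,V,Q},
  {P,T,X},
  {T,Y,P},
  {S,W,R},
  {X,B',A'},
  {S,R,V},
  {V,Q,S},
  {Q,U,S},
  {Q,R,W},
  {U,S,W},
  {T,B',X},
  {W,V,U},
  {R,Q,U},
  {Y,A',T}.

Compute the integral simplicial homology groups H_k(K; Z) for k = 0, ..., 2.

Fix the vertex order P < Q < R < S < T < U < V < W < X < Y < A' < B' and write every simplex with vertices in increasing order. Then dim K = 2 and the simplices of K are:

  0-simplices (12): [P], [Q], [R], [S], [T], [U], [V], [W], [X], [Y], [A'], [B']
  1-simplices (27): (27 of them)
  2-simplices (16): [P,T,X], [P,T,Y], [Q,R,U], [Q,R,W], [Q,S,U], [Q,S,V], [Q,V,W], [R,S,V], [R,S,W], [R,U,V], [S,U,W], [T,X,B'], [T,Y,A'], [U,V,W], [X,Y,A'], [X,A',B']

so the chain groups are C_0 ≅ Z^12, C_1 ≅ Z^27, C_2 ≅ Z^16.

∂_1: C_1 → C_0 sends each edge [p,q] (with p < q) to q − p. For instance
  ∂[S,V] = [V] − [S].
The resulting 12×27 matrix has rank 10, and its Smith normal form has invariant factors (1,1,1,1,1,1,1,1,1,1).

Boundary ∂_2: C_2 → C_1 maps a triangle to the signed sum of its edges. For instance
  ∂[P,T,Y] = [T,Y] − [P,Y] + [P,T],
  ∂[Q,R,W] = [R,W] − [Q,W] + [Q,R].
The resulting 27×16 matrix has rank 16, and its Smith normal form has invariant factors (1,1,1,1,1,1,1,1,1,1,1,1,1,1,1,2).

Computing H_k = (kernel of ∂_k) / (image of ∂_{k+1}):

  H_0: rank C_0 − rank ∂_1 = 12 − 10 = 2, and the invariant factors of ∂_1 are all 1, so H_0 ≅ Z^2.
  H_1: rank ker ∂_1 − rank ∂_2 = (27 − 10) − 16 = 1, and ∂_2 has invariant factor 2 > 1, so H_1 ≅ Z ⊕ Z/2.
  H_2: rank ker ∂_2 − rank ∂_3 = (16 − 16) − 0 = 0, and there is no ∂_3, so H_2 ≅ 0.

As a check, the Euler characteristic is 12 − 27 + 16 = 1, which agrees with 2 − 1 + 0 = 1.

H_0 = Z^2,  H_1 = Z ⊕ Z/2,  H_2 = 0.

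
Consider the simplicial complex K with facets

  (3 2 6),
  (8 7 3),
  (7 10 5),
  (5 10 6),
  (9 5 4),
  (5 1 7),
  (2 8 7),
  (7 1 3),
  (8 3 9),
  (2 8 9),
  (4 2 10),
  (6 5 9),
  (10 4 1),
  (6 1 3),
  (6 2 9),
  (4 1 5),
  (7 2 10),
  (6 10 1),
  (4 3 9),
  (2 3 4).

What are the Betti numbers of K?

We work with the vertex ordering 1 < 2 < 3 < 4 < 5 < 6 < 7 < 8 < 9 < 10. The simplices of K, each written with vertices in increasing order, are:

  0-simplices (10): [1], [2], [3], [4], [5], [6], [7], [8], [9], [10]
  1-simplices (30): (30 of them)
  2-simplices (20): (20 of them)

Hence C_0 ≅ Z^10, C_1 ≅ Z^30, C_2 ≅ Z^20.

The boundary map ∂_1: C_1 → C_0 maps an edge to its endpoints' difference, ∂[p,q] = q − p.
As a 10×30 matrix over Z this has rank 9, with invariant factors (1,1,1,1,1,1,1,1,1).

Boundary ∂_2: C_2 → C_1 maps a triangle to the signed sum of its edges. For instance
  ∂[1,4,5] = [4,5] − [1,5] + [1,4],
  ∂[1,6,10] = [6,10] − [1,10] + [1,6].
As a 30×20 matrix over Z this has rank 20, with invariant factors (1,1,1,1,1,1,1,1,1,1,1,1,1,1,1,1,1,1,1,2).

Now H_k = ker ∂_k / im ∂_{k+1}, so:

  H_0: rank C_0 − rank ∂_1 = 10 − 9 = 1, and the invariant factors of ∂_1 are all 1, so H_0 = Z.
  H_1: rank ker ∂_1 − rank ∂_2 = (30 − 9) − 20 = 1, and ∂_2 has invariant factor 2 > 1, so H_1 = Z ⊕ Z/2.
  H_2: rank ker ∂_2 − rank ∂_3 = (20 − 20) − 0 = 0, and there is no ∂_3, so H_2 = 0.

As a check, the Euler characteristic is 10 − 30 + 20 = 0, which agrees with 1 − 1 + 0 = 0.
(K is a triangulation of the Klein bottle.)

Hence the Betti numbers are b_0 = 1, b_1 = 1, b_2 = 0.

b_0 = 1, b_1 = 1, b_2 = 0.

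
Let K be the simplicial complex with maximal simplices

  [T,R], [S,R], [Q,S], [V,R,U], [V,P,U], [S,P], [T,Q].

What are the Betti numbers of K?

Take the total order P < Q < R < S < T < U < V on the vertex set. Then K (dimension 2) consists of the simplices:

  0-simplices (7): P, Q, R, S, T, U, V
  1-simplices (10): PS, PU, PV, QS, QT, RS, RT, RU, RV, UV
  2-simplices (2): PUV, RUV

giving chain groups C_0 ≅ Z^7, C_1 ≅ Z^10, C_2 ≅ Z^2.

∂_1: C_1 → C_0 is given by ∂[p,q] = [q] − [p]. For instance
  ∂RS = S − R.
As a 7×10 matrix over Z this has rank 6, with invariant factors (1,1,1,1,1,1).

The boundary map ∂_2: C_2 → C_1 acts by ∂[p,q,r] = [q,r] − [p,r] + [p,q]. For instance
  ∂RUV = UV − RV + RU,
  ∂PUV = UV − PV + PU.
As a 10×2 matrix over Z this has rank 2, with invariant factors (1,1).

Computing H_k = (kernel of ∂_k) / (image of ∂_{k+1}):

  H_0: rank C_0 − rank ∂_1 = 7 − 6 = 1, and the invariant factors of ∂_1 are all 1, so H_0 = Z.
  H_1: rank ker ∂_1 − rank ∂_2 = (10 − 6) − 2 = 2, and the invariant factors of ∂_2 are all 1, so H_1 = Z^2.
  H_2: rank ker ∂_2 − rank ∂_3 = (2 − 2) − 0 = 0, and there is no ∂_3, so H_2 = 0.

As a check, the Euler characteristic is 7 − 10 + 2 = -1, which agrees with 1 − 2 + 0 = -1.

Hence the Betti numbers are b_0 = 1, b_1 = 2, b_2 = 0.

b_0 = 1, b_1 = 2, b_2 = 0.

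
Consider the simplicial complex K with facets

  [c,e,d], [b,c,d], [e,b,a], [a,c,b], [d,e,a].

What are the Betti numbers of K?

b_0 = 1, b_1 = 1, b_2 = 0.

We work with the vertex ordering a < b < c < d < e. The simplices of K, each written with vertices in increasing order, are:

  0-simplices (5): a, b, c, d, e
  1-simplices (10): ab, ac, ad, ae, bc, bd, be, cd, ce, de
  2-simplices (5): abc, abe, ade, bcd, cde

Hence C_0 ≅ Z^5, C_1 ≅ Z^10, C_2 ≅ Z^5.

The boundary map ∂_1: C_1 → C_0 is given by ∂[p,q] = [q] − [p].
This gives a 5×10 integer matrix of rank 4; reducing to Smith normal form yields diagonal entries (1,1,1,1).

∂_2: C_2 → C_1 sends each 2-simplex [p,q,r] to [q,r] − [p,r] + [p,q]. For instance
  ∂abe = be − ae + ab,
  ∂ade = de − ae + ad.
This gives a 10×5 integer matrix of rank 5; reducing to Smith normal form yields diagonal entries (1,1,1,1,1).

Computing H_k = (kernel of ∂_k) / (image of ∂_{k+1}):

  H_0: rank C_0 − rank ∂_1 = 5 − 4 = 1, and the invariant factors of ∂_1 are all 1, so H_0 ≅ Z.
  H_1: rank ker ∂_1 − rank ∂_2 = (10 − 4) − 5 = 1, and the invariant factors of ∂_2 are all 1, so H_1 ≅ Z.
  H_2: rank ker ∂_2 − rank ∂_3 = (5 − 5) − 0 = 0, and there is no ∂_3, so H_2 ≅ 0.

As a check, the Euler characteristic is 5 − 10 + 5 = 0, which agrees with 1 − 1 + 0 = 0.

Hence the Betti numbers are b_0 = 1, b_1 = 1, b_2 = 0.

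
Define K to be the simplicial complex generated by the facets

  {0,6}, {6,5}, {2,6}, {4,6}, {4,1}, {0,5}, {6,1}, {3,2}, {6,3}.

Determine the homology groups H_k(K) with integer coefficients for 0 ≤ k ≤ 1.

Fix the vertex order 0 < 1 < 2 < 3 < 4 < 5 < 6 and write every simplex with vertices in increasing order. Then dim K = 1 and the simplices of K are:

  0-simplices (7): [0], [1], [2], [3], [4], [5], [6]
  1-simplices (9): [0,5], [0,6], [1,4], [1,6], [2,3], [2,6], [3,6], [4,6], [5,6]

Hence C_0 ≅ Z^7, C_1 ≅ Z^9.

The boundary map ∂_1: C_1 → C_0 maps an edge to its endpoints' difference, ∂[p,q] = q − p.
As a 7×9 matrix over Z this has rank 6, with invariant factors (1,1,1,1,1,1).

Now H_k = ker ∂_k / im ∂_{k+1}, so:

  H_0: rank C_0 − rank ∂_1 = 7 − 6 = 1, and the invariant factors of ∂_1 are all 1, so H_0 = Z.
  H_1: rank ker ∂_1 − rank ∂_2 = (9 − 6) − 0 = 3, and there is no ∂_2, so H_1 = Z^3.

As a check, the Euler characteristic is 7 − 9 = -2, which agrees with 1 − 3 = -2.
(K is a triangulation of a wedge of 3 circles.)

H_0 ≅ Z,  H_1 ≅ Z^3.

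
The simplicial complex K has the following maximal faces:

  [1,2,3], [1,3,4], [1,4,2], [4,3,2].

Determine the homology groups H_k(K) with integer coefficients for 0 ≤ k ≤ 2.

H_0 ≅ Z,  H_1 = 0,  H_2 ≅ Z.

K has 4 vertices, 6 edges, 4 triangles.
rank ∂_0 = 0, rank ∂_1 = 3 ⇒ b_0 = 4 − 0 − 3 = 1; all invariant factors of ∂_1 are 1 so no torsion. So H_0 = Z.
rank ∂_1 = 3, rank ∂_2 = 3 ⇒ b_1 = 6 − 3 − 3 = 0; all invariant factors of ∂_2 are 1 so no torsion. So H_1 = 0.
rank ∂_2 = 3, rank ∂_3 = 0 ⇒ b_2 = 4 − 3 − 0 = 1. So H_2 = Z.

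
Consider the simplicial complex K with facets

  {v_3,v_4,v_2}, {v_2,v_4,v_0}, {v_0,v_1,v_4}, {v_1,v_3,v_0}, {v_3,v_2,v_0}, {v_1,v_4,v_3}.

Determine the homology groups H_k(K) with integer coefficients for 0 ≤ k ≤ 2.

H_0 ≅ Z,  H_1 = 0,  H_2 ≅ Z.

Fix the vertex order v_0 < v_1 < v_2 < v_3 < v_4 and write every simplex with vertices in increasing order. Then dim K = 2 and the simplices of K are:

  0-simplices (5): [v_0], [v_1], [v_2], [v_3], [v_4]
  1-simplices (9): [v_0,v_1], [v_0,v_2], [v_0,v_3], [v_0,v_4], [v_1,v_3], [v_1,v_4], [v_2,v_3], [v_2,v_4], [v_3,v_4]
  2-simplices (6): [v_0,v_1,v_3], [v_0,v_1,v_4], [v_0,v_2,v_3], [v_0,v_2,v_4], [v_1,v_3,v_4], [v_2,v_3,v_4]

Hence C_0 ≅ Z^5, C_1 ≅ Z^9, C_2 ≅ Z^6.

Boundary ∂_1: C_1 → C_0 maps an edge to its endpoints' difference, ∂[p,q] = q − p.
The resulting 5×9 matrix has rank 4, and its Smith normal form has invariant factors (1,1,1,1).

∂_2: C_2 → C_1 acts by ∂[p,q,r] = [q,r] − [p,r] + [p,q]. For instance
  ∂[v_0,v_1,v_4] = [v_1,v_4] − [v_0,v_4] + [v_0,v_1],
  ∂[v_0,v_2,v_4] = [v_2,v_4] − [v_0,v_4] + [v_0,v_2].
The resulting 9×6 matrix has rank 5, and its Smith normal form has invariant factors (1,1,1,1,1).

Computing H_k = (kernel of ∂_k) / (image of ∂_{k+1}):

  H_0: rank C_0 − rank ∂_1 = 5 − 4 = 1, and the invariant factors of ∂_1 are all 1, so H_0 = Z.
  H_1: rank ker ∂_1 − rank ∂_2 = (9 − 4) − 5 = 0, and the invariant factors of ∂_2 are all 1, so H_1 = 0.
  H_2: rank ker ∂_2 − rank ∂_3 = (6 − 5) − 0 = 1, and there is no ∂_3, so H_2 = Z.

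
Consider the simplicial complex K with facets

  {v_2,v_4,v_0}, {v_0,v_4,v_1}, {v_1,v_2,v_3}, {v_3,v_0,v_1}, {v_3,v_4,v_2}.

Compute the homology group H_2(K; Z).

H_2 ≅ 0.

We work with the vertex ordering v_0 < v_1 < v_2 < v_3 < v_4. The simplices of K, each written with vertices in increasing order, are:

  0-simplices (5): [v_0], [v_1], [v_2], [v_3], [v_4]
  1-simplices (10): [v_0,v_1], [v_0,v_2], [v_0,v_3], [v_0,v_4], [v_1,v_2], [v_1,v_3], [v_1,v_4], [v_2,v_3], [v_2,v_4], [v_3,v_4]
  2-simplices (5): [v_0,v_1,v_3], [v_0,v_1,v_4], [v_0,v_2,v_4], [v_1,v_2,v_3], [v_2,v_3,v_4]

giving chain groups C_0 ≅ Z^5, C_1 ≅ Z^10, C_2 ≅ Z^5.

∂_1: C_1 → C_0 sends each edge [p,q] (with p < q) to q − p. For instance
  ∂[v_0,v_2] = [v_2] − [v_0].
This gives a 5×10 integer matrix of rank 4; reducing to Smith normal form yields diagonal entries (1,1,1,1).

∂_2: C_2 → C_1 acts by ∂[p,q,r] = [q,r] − [p,r] + [p,q]. For instance
  ∂[v_2,v_3,v_4] = [v_3,v_4] − [v_2,v_4] + [v_2,v_3],
  ∂[v_0,v_2,v_4] = [v_2,v_4] − [v_0,v_4] + [v_0,v_2].
The resulting 10×5 matrix has rank 5, and its Smith normal form has invariant factors (1,1,1,1,1).

Reading off H_k = ker ∂_k / im ∂_{k+1}:

  H_2: rank ker ∂_2 − rank ∂_3 = (5 − 5) − 0 = 0, and there is no ∂_3, so H_2 ≅ 0.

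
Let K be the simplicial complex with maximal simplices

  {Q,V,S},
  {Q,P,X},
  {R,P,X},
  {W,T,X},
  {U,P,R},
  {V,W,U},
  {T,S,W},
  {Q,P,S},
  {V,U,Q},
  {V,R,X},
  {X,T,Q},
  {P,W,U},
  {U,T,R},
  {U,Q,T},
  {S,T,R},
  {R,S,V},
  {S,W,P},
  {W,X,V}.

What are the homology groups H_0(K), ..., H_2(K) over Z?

K has 9 vertices, 27 edges, 18 triangles.
rank ∂_0 = 0, rank ∂_1 = 8 ⇒ b_0 = 9 − 0 − 8 = 1; all invariant factors of ∂_1 are 1 so no torsion. So H_0 = Z.
rank ∂_1 = 8, rank ∂_2 = 17 ⇒ b_1 = 27 − 8 − 17 = 2; all invariant factors of ∂_2 are 1 so no torsion. So H_1 = Z^2.
rank ∂_2 = 17, rank ∂_3 = 0 ⇒ b_2 = 18 − 17 − 0 = 1. So H_2 = Z.

H_0 ≅ Z,  H_1 ≅ Z^2,  H_2 ≅ Z.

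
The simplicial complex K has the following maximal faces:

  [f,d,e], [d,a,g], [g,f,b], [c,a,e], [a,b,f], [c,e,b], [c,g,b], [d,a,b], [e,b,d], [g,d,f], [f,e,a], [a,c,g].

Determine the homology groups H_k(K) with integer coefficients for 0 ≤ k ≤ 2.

Order the vertices as a < b < c < d < e < f < g. Listing each simplex with vertices in this order, K has dimension 2 with simplices:

  0-simplices (7): a, b, c, d, e, f, g
  1-simplices (18): ab, ac, ad, ae, af, ag, bc, bd, be, bf, bg, ce, cg, de, df, dg, ef, fg
  2-simplices (12): abd, abf, ace, acg, adg, aef, bce, bcg, bde, bfg, def, dfg

Hence C_0 ≅ Z^7, C_1 ≅ Z^18, C_2 ≅ Z^12.

∂_1: C_1 → C_0 sends each edge [p,q] (with p < q) to q − p. For instance
  ∂cg = g − c.
The 7×18 boundary matrix has rank 6 and Smith normal form diag(1,1,1,1,1,1).

∂_2: C_2 → C_1 sends each 2-simplex [p,q,r] to [q,r] − [p,r] + [p,q]. For instance
  ∂bce = ce − be + bc,
  ∂adg = dg − ag + ad.
As a 18×12 matrix over Z this has rank 12, with invariant factors (1,1,1,1,1,1,1,1,1,1,1,2).

Computing H_k = (kernel of ∂_k) / (image of ∂_{k+1}):

  H_0: rank C_0 − rank ∂_1 = 7 − 6 = 1, and the invariant factors of ∂_1 are all 1, so H_0 = Z.
  H_1: rank ker ∂_1 − rank ∂_2 = (18 − 6) − 12 = 0, and ∂_2 has invariant factor 2 > 1, so H_1 = Z/2Z.
  H_2: rank ker ∂_2 − rank ∂_3 = (12 − 12) − 0 = 0, and there is no ∂_3, so H_2 = 0.

H_0 ≅ Z,  H_1 ≅ Z/2Z,  H_2 = 0.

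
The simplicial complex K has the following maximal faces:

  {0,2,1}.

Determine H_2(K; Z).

H_2 ≅ 0.

Order the vertices as 0 < 1 < 2. Listing each simplex with vertices in this order, K has dimension 2 with simplices:

  0-simplices (3): [0], [1], [2]
  1-simplices (3): [0,1], [0,2], [1,2]
  2-simplices (1): [0,1,2]

so the chain groups are C_0 ≅ Z^3, C_1 ≅ Z^3, C_2 ≅ Z^1.

Boundary ∂_1: C_1 → C_0 sends each edge [p,q] (with p < q) to q − p. For instance
  ∂[0,2] = [2] − [0].
The 3×3 boundary matrix has rank 2 and Smith normal form diag(1,1).

∂_2: C_2 → C_1 maps a triangle to the signed sum of its edges. For instance
  ∂[0,1,2] = [1,2] − [0,2] + [0,1].
As a 3×1 matrix over Z this has rank 1, with invariant factors (1).

Computing H_k = (kernel of ∂_k) / (image of ∂_{k+1}):

  H_2: rank ker ∂_2 − rank ∂_3 = (1 − 1) − 0 = 0, and there is no ∂_3, so H_2 ≅ 0.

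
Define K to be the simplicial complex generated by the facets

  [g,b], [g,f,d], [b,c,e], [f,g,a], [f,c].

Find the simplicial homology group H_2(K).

H_2 ≅ 0.

Fix the vertex order a < b < c < d < e < f < g and write every simplex with vertices in increasing order. Then dim K = 2 and the simplices of K are:

  0-simplices (7): a, b, c, d, e, f, g
  1-simplices (10): af, ag, bc, be, bg, ce, cf, df, dg, fg
  2-simplices (3): afg, bce, dfg

Hence C_0 ≅ Z^7, C_1 ≅ Z^10, C_2 ≅ Z^3.

∂_1: C_1 → C_0 sends each edge [p,q] (with p < q) to q − p.
The resulting 7×10 matrix has rank 6, and its Smith normal form has invariant factors (1,1,1,1,1,1).

The boundary map ∂_2: C_2 → C_1 acts by ∂[p,q,r] = [q,r] − [p,r] + [p,q]. For instance
  ∂dfg = fg − dg + df,
  ∂bce = ce − be + bc.
The resulting 10×3 matrix has rank 3, and its Smith normal form has invariant factors (1,1,1).

Reading off H_k = ker ∂_k / im ∂_{k+1}:

  H_2: rank ker ∂_2 − rank ∂_3 = (3 − 3) − 0 = 0, and there is no ∂_3, so H_2 = 0.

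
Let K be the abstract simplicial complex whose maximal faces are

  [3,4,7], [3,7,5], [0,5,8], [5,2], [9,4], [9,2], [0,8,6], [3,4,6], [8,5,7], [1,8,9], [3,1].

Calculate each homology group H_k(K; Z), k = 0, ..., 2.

H_0 ≅ Z,  H_1 ≅ Z^4,  H_2 = 0.

K has 10 vertices, 20 edges, 7 triangles.
rank ∂_0 = 0, rank ∂_1 = 9 ⇒ b_0 = 10 − 0 − 9 = 1; all invariant factors of ∂_1 are 1 so no torsion. So H_0 ≅ Z.
rank ∂_1 = 9, rank ∂_2 = 7 ⇒ b_1 = 20 − 9 − 7 = 4; all invariant factors of ∂_2 are 1 so no torsion. So H_1 ≅ Z^4.
rank ∂_2 = 7, rank ∂_3 = 0 ⇒ b_2 = 7 − 7 − 0 = 0. So H_2 ≅ 0.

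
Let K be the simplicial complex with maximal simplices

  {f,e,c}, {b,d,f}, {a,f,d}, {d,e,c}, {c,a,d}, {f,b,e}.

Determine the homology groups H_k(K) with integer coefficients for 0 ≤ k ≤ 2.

Order the vertices as a < b < c < d < e < f. Listing each simplex with vertices in this order, K has dimension 2 with simplices:

  0-simplices (6): a, b, c, d, e, f
  1-simplices (12): ac, ad, af, bd, be, bf, cd, ce, cf, de, df, ef
  2-simplices (6): acd, adf, bdf, bef, cde, cef

giving chain groups C_0 ≅ Z^6, C_1 ≅ Z^12, C_2 ≅ Z^6.

∂_1: C_1 → C_0 sends each edge [p,q] (with p < q) to q − p. For instance
  ∂df = f − d.
The resulting 6×12 matrix has rank 5, and its Smith normal form has invariant factors (1,1,1,1,1).

∂_2: C_2 → C_1 maps a triangle to the signed sum of its edges. For instance
  ∂adf = df − af + ad,
  ∂bef = ef − bf + be.
This gives a 12×6 integer matrix of rank 6; reducing to Smith normal form yields diagonal entries (1,1,1,1,1,1).

Reading off H_k = ker ∂_k / im ∂_{k+1}:

  H_0: rank C_0 − rank ∂_1 = 6 − 5 = 1, and the invariant factors of ∂_1 are all 1, so H_0 ≅ Z.
  H_1: rank ker ∂_1 − rank ∂_2 = (12 − 5) − 6 = 1, and the invariant factors of ∂_2 are all 1, so H_1 ≅ Z.
  H_2: rank ker ∂_2 − rank ∂_3 = (6 − 6) − 0 = 0, and there is no ∂_3, so H_2 ≅ 0.

As a check, the Euler characteristic is 6 − 12 + 6 = 0, which agrees with 1 − 1 + 0 = 0.

H_0 ≅ Z,  H_1 ≅ Z,  H_2 = 0.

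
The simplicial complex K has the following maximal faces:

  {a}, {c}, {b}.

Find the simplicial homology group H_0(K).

H_0 = Z^3.

Fix the vertex order a < b < c and write every simplex with vertices in increasing order. Then dim K = 0 and the simplices of K are:

  0-simplices (3): a, b, c

so the chain groups are C_0 ≅ Z^3.

Computing H_k = (kernel of ∂_k) / (image of ∂_{k+1}):

  H_0: rank C_0 − rank ∂_1 = 3 − 0 = 3, and there is no ∂_1, so H_0 ≅ Z^3.

(K is a triangulation of a set of 3 points.)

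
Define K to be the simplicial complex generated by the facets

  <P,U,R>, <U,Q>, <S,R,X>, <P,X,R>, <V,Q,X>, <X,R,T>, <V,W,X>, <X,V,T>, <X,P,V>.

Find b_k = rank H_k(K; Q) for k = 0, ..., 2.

b_0 = 1, b_1 = 1, b_2 = 0.

Order the vertices as P < Q < R < S < T < U < V < W < X. Listing each simplex with vertices in this order, K has dimension 2 with simplices:

  0-simplices (9): P, Q, R, S, T, U, V, W, X
  1-simplices (17): PR, PU, PV, PX, QU, QV, QX, RS, RT, RU, RX, SX, TV, TX, VW, VX, WX
  2-simplices (8): PRU, PRX, PVX, QVX, RSX, RTX, TVX, VWX

Hence C_0 ≅ Z^9, C_1 ≅ Z^17, C_2 ≅ Z^8.

∂_1: C_1 → C_0 sends each edge [p,q] (with p < q) to q − p. For instance
  ∂PX = X − P.
As a 9×17 matrix over Z this has rank 8, with invariant factors (1,1,1,1,1,1,1,1).

Boundary ∂_2: C_2 → C_1 acts by ∂[p,q,r] = [q,r] − [p,r] + [p,q]. For instance
  ∂PVX = VX − PX + PV,
  ∂RSX = SX − RX + RS.
The 17×8 boundary matrix has rank 8 and Smith normal form diag(1,1,1,1,1,1,1,1).

Computing H_k = (kernel of ∂_k) / (image of ∂_{k+1}):

  H_0: rank C_0 − rank ∂_1 = 9 − 8 = 1, and the invariant factors of ∂_1 are all 1, so H_0 ≅ Z.
  H_1: rank ker ∂_1 − rank ∂_2 = (17 − 8) − 8 = 1, and the invariant factors of ∂_2 are all 1, so H_1 ≅ Z.
  H_2: rank ker ∂_2 − rank ∂_3 = (8 − 8) − 0 = 0, and there is no ∂_3, so H_2 ≅ 0.

Hence the Betti numbers are b_0 = 1, b_1 = 1, b_2 = 0.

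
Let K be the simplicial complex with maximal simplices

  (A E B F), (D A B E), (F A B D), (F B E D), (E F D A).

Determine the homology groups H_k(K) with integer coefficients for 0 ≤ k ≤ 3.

Fix the vertex order A < B < D < E < F and write every simplex with vertices in increasing order. Then dim K = 3 and the simplices of K are:

  0-simplices (5): A, B, D, E, F
  1-simplices (10): AB, AD, AE, AF, BD, BE, BF, DE, DF, EF
  2-simplices (10): ABD, ABE, ABF, ADE, ADF, AEF, BDE, BDF, BEF, DEF
  3-simplices (5): ABDE, ABDF, ABEF, ADEF, BDEF

so the chain groups are C_0 ≅ Z^5, C_1 ≅ Z^10, C_2 ≅ Z^10, C_3 ≅ Z^5.

∂_1: C_1 → C_0 maps an edge to its endpoints' difference, ∂[p,q] = q − p. For instance
  ∂BF = F − B.
This gives a 5×10 integer matrix of rank 4; reducing to Smith normal form yields diagonal entries (1,1,1,1).

∂_2: C_2 → C_1 acts by ∂[p,q,r] = [q,r] − [p,r] + [p,q]. For instance
  ∂ABF = BF − AF + AB,
  ∂BEF = EF − BF + BE.
The resulting 10×10 matrix has rank 6, and its Smith normal form has invariant factors (1,1,1,1,1,1).

∂_3: C_3 → C_2 sends each 3-simplex σ to the alternating sum Σ_i (−1)^i (σ with its i-th vertex removed). For instance
  ∂ADEF = DEF − AEF + ADF − ADE,
  ∂BDEF = DEF − BEF + BDF − BDE.
As a 10×5 matrix over Z this has rank 4, with invariant factors (1,1,1,1).

Computing H_k = (kernel of ∂_k) / (image of ∂_{k+1}):

  H_0: rank C_0 − rank ∂_1 = 5 − 4 = 1, and the invariant factors of ∂_1 are all 1, so H_0 = Z.
  H_1: rank ker ∂_1 − rank ∂_2 = (10 − 4) − 6 = 0, and the invariant factors of ∂_2 are all 1, so H_1 = 0.
  H_2: rank ker ∂_2 − rank ∂_3 = (10 − 6) − 4 = 0, and the invariant factors of ∂_3 are all 1, so H_2 = 0.
  H_3: rank ker ∂_3 − rank ∂_4 = (5 − 4) − 0 = 1, and there is no ∂_4, so H_3 = Z.

(K is a triangulation of the 3-sphere S^3.)

H_0 ≅ Z,  H_1 = 0,  H_2 = 0,  H_3 ≅ Z.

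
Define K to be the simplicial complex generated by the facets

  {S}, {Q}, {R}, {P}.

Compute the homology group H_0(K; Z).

Take the total order P < Q < R < S on the vertex set. Then K (dimension 0) consists of the simplices:

  0-simplices (4): P, Q, R, S

so the chain groups are C_0 ≅ Z^4.

Now H_k = ker ∂_k / im ∂_{k+1}, so:

  H_0: rank C_0 − rank ∂_1 = 4 − 0 = 4, and there is no ∂_1, so H_0 ≅ Z^4.

H_0 = Z^4.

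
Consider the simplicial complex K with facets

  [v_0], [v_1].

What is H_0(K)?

We work with the vertex ordering v_0 < v_1. The simplices of K, each written with vertices in increasing order, are:

  0-simplices (2): [v_0], [v_1]

so the chain groups are C_0 ≅ Z^2.

Now H_k = ker ∂_k / im ∂_{k+1}, so:

  H_0: rank C_0 − rank ∂_1 = 2 − 0 = 2, and there is no ∂_1, so H_0 ≅ Z^2.

(K is a triangulation of a set of 2 points.)

H_0 = Z^2.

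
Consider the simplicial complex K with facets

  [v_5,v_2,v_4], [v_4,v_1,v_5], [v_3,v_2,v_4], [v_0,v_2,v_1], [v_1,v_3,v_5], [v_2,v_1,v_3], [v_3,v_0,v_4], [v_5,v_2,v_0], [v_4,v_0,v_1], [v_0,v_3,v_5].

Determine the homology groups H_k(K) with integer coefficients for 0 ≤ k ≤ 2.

H_0 = Z,  H_1 = Z/2Z,  H_2 = 0.

K has 6 vertices, 15 edges, 10 triangles.
rank ∂_0 = 0, rank ∂_1 = 5 ⇒ b_0 = 6 − 0 − 5 = 1; all invariant factors of ∂_1 are 1 so no torsion. So H_0 ≅ Z.
rank ∂_1 = 5, rank ∂_2 = 10 ⇒ b_1 = 15 − 5 − 10 = 0; ∂_2 has invariant factor(s) [2] giving torsion. So H_1 ≅ Z/2Z.
rank ∂_2 = 10, rank ∂_3 = 0 ⇒ b_2 = 10 − 10 − 0 = 0. So H_2 ≅ 0.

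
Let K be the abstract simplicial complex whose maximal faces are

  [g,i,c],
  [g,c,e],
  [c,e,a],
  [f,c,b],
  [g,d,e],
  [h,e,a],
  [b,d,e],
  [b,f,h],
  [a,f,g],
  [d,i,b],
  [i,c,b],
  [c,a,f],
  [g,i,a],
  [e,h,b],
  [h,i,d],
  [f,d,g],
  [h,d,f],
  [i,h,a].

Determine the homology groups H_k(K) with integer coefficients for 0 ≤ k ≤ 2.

H_0 ≅ Z,  H_1 ≅ Z ⊕ Z/2,  H_2 = 0.

Take the total order a < b < c < d < e < f < g < h < i on the vertex set. Then K (dimension 2) consists of the simplices:

  0-simplices (9): a, b, c, d, e, f, g, h, i
  1-simplices (27): ac, ae, af, ag, ah, ai, bc, bd, be, bf, bh, bi, ce, cf, cg, ci, de, df, dg, dh, di, eg, eh, fg, fh, gi, hi
  2-simplices (18): ace, acf, aeh, afg, agi, ahi, bcf, bci, bde, bdi, beh, bfh, ceg, cgi, deg, dfg, dfh, dhi

so the chain groups are C_0 ≅ Z^9, C_1 ≅ Z^27, C_2 ≅ Z^18.

Boundary ∂_1: C_1 → C_0 is given by ∂[p,q] = [q] − [p]. For instance
  ∂di = i − d.
The resulting 9×27 matrix has rank 8, and its Smith normal form has invariant factors (1,1,1,1,1,1,1,1).

Boundary ∂_2: C_2 → C_1 maps a triangle to the signed sum of its edges. For instance
  ∂deg = eg − dg + de,
  ∂afg = fg − ag + af.
The 27×18 boundary matrix has rank 18 and Smith normal form diag(1,1,1,1,1,1,1,1,1,1,1,1,1,1,1,1,1,2).

Computing H_k = (kernel of ∂_k) / (image of ∂_{k+1}):

  H_0: rank C_0 − rank ∂_1 = 9 − 8 = 1, and the invariant factors of ∂_1 are all 1, so H_0 = Z.
  H_1: rank ker ∂_1 − rank ∂_2 = (27 − 8) − 18 = 1, and ∂_2 has invariant factor 2 > 1, so H_1 = Z ⊕ Z/2.
  H_2: rank ker ∂_2 − rank ∂_3 = (18 − 18) − 0 = 0, and there is no ∂_3, so H_2 = 0.

As a check, the Euler characteristic is 9 − 27 + 18 = 0, which agrees with 1 − 1 + 0 = 0.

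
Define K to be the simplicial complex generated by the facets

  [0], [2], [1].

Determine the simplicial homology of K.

Order the vertices as 0 < 1 < 2. Listing each simplex with vertices in this order, K has dimension 0 with simplices:

  0-simplices (3): [0], [1], [2]

Hence C_0 ≅ Z^3.

Reading off H_k = ker ∂_k / im ∂_{k+1}:

  H_0: rank C_0 − rank ∂_1 = 3 − 0 = 3, and there is no ∂_1, so H_0 ≅ Z^3.

(K is a triangulation of a set of 3 points.)

H_0 = Z^3.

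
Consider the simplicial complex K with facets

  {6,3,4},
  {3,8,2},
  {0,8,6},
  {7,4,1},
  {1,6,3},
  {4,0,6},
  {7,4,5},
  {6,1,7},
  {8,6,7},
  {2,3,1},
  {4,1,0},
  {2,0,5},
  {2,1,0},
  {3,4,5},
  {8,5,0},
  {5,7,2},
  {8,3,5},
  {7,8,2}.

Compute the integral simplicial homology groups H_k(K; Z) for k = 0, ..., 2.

Take the total order 0 < 1 < 2 < 3 < 4 < 5 < 6 < 7 < 8 on the vertex set. Then K (dimension 2) consists of the simplices:

  0-simplices (9): [0], [1], [2], [3], [4], [5], [6], [7], [8]
  1-simplices (27): (27 of them)
  2-simplices (18): [0,1,2], [0,1,4], [0,2,5], [0,4,6], [0,5,8], [0,6,8], [1,2,3], [1,3,6], [1,4,7], [1,6,7], [2,3,8], [2,5,7], [2,7,8], [3,4,5], [3,4,6], [3,5,8], [4,5,7], [6,7,8]

so the chain groups are C_0 ≅ Z^9, C_1 ≅ Z^27, C_2 ≅ Z^18.

Boundary ∂_1: C_1 → C_0 maps an edge to its endpoints' difference, ∂[p,q] = q − p.
This gives a 9×27 integer matrix of rank 8; reducing to Smith normal form yields diagonal entries (1,1,1,1,1,1,1,1).

∂_2: C_2 → C_1 maps a triangle to the signed sum of its edges. For instance
  ∂[6,7,8] = [7,8] − [6,8] + [6,7],
  ∂[0,1,4] = [1,4] − [0,4] + [0,1].
As a 27×18 matrix over Z this has rank 18, with invariant factors (1,1,1,1,1,1,1,1,1,1,1,1,1,1,1,1,1,2).

From H_k ≅ ker(∂_k) / im(∂_{k+1}) we obtain:

  H_0: rank C_0 − rank ∂_1 = 9 − 8 = 1, and the invariant factors of ∂_1 are all 1, so H_0 ≅ Z.
  H_1: rank ker ∂_1 − rank ∂_2 = (27 − 8) − 18 = 1, and ∂_2 has invariant factor 2 > 1, so H_1 ≅ Z ⊕ Z/2.
  H_2: rank ker ∂_2 − rank ∂_3 = (18 − 18) − 0 = 0, and there is no ∂_3, so H_2 ≅ 0.

H_0 = Z,  H_1 = Z ⊕ Z/2,  H_2 = 0.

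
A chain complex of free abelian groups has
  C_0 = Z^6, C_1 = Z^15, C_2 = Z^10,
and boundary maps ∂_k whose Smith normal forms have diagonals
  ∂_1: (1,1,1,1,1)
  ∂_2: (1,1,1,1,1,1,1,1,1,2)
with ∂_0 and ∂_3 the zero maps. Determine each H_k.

H_0: b_0 = 6 − 0 − 5 = 1; torsion from ∂_1 factors > 1: none. So H_0 = Z.
H_1: b_1 = 15 − 5 − 10 = 0; torsion from ∂_2 factors > 1: [2]. So H_1 = Z_2.
H_2: b_2 = 10 − 10 − 0 = 0; torsion from ∂_3 factors > 1: none. So H_2 = 0.

H_0 = Z,  H_1 = Z_2,  H_2 = 0.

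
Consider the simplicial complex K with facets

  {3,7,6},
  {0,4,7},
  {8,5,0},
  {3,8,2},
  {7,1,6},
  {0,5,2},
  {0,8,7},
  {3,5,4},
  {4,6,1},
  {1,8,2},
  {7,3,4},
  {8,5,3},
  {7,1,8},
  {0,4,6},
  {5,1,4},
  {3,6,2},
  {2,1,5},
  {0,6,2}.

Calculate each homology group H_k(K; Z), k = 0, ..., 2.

Fix the vertex order 0 < 1 < 2 < 3 < 4 < 5 < 6 < 7 < 8 and write every simplex with vertices in increasing order. Then dim K = 2 and the simplices of K are:

  0-simplices (9): [0], [1], [2], [3], [4], [5], [6], [7], [8]
  1-simplices (27): (27 of them)
  2-simplices (18): [0,2,5], [0,2,6], [0,4,6], [0,4,7], [0,5,8], [0,7,8], [1,2,5], [1,2,8], [1,4,5], [1,4,6], [1,6,7], [1,7,8], [2,3,6], [2,3,8], [3,4,5], [3,4,7], [3,5,8], [3,6,7]

Hence C_0 ≅ Z^9, C_1 ≅ Z^27, C_2 ≅ Z^18.

Boundary ∂_1: C_1 → C_0 maps an edge to its endpoints' difference, ∂[p,q] = q − p. For instance
  ∂[2,6] = [6] − [2].
As a 9×27 matrix over Z this has rank 8, with invariant factors (1,1,1,1,1,1,1,1).

∂_2: C_2 → C_1 maps a triangle to the signed sum of its edges. For instance
  ∂[0,4,7] = [4,7] − [0,7] + [0,4],
  ∂[0,5,8] = [5,8] − [0,8] + [0,5].
This gives a 27×18 integer matrix of rank 18; reducing to Smith normal form yields diagonal entries (1,1,1,1,1,1,1,1,1,1,1,1,1,1,1,1,1,2).

Reading off H_k = ker ∂_k / im ∂_{k+1}:

  H_0: rank C_0 − rank ∂_1 = 9 − 8 = 1, and the invariant factors of ∂_1 are all 1, so H_0 = Z.
  H_1: rank ker ∂_1 − rank ∂_2 = (27 − 8) − 18 = 1, and ∂_2 has invariant factor 2 > 1, so H_1 = Z × Z/2.
  H_2: rank ker ∂_2 − rank ∂_3 = (18 − 18) − 0 = 0, and there is no ∂_3, so H_2 = 0.

(K is a triangulation of the Klein bottle.)

H_0 ≅ Z,  H_1 ≅ Z × Z/2,  H_2 = 0.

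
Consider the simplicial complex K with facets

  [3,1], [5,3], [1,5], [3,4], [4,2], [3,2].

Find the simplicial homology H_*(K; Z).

H_0 ≅ Z,  H_1 ≅ Z^2.

Fix the vertex order 1 < 2 < 3 < 4 < 5 and write every simplex with vertices in increasing order. Then dim K = 1 and the simplices of K are:

  0-simplices (5): [1], [2], [3], [4], [5]
  1-simplices (6): [1,3], [1,5], [2,3], [2,4], [3,4], [3,5]

giving chain groups C_0 ≅ Z^5, C_1 ≅ Z^6.

Boundary ∂_1: C_1 → C_0 maps an edge to its endpoints' difference, ∂[p,q] = q − p.
As a 5×6 matrix over Z this has rank 4, with invariant factors (1,1,1,1).

Reading off H_k = ker ∂_k / im ∂_{k+1}:

  H_0: rank C_0 − rank ∂_1 = 5 − 4 = 1, and the invariant factors of ∂_1 are all 1, so H_0 ≅ Z.
  H_1: rank ker ∂_1 − rank ∂_2 = (6 − 4) − 0 = 2, and there is no ∂_2, so H_1 ≅ Z^2.

As a check, the Euler characteristic is 5 − 6 = -1, which agrees with 1 − 2 = -1.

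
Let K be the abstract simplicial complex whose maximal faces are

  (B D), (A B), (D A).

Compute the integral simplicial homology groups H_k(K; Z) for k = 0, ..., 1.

H_0 = Z,  H_1 = Z.

Fix the vertex order A < B < D and write every simplex with vertices in increasing order. Then dim K = 1 and the simplices of K are:

  0-simplices (3): A, B, D
  1-simplices (3): AB, AD, BD

Hence C_0 ≅ Z^3, C_1 ≅ Z^3.

The boundary map ∂_1: C_1 → C_0 maps an edge to its endpoints' difference, ∂[p,q] = q − p. For instance
  ∂AD = D − A.
This gives a 3×3 integer matrix of rank 2; reducing to Smith normal form yields diagonal entries (1,1).

Computing H_k = (kernel of ∂_k) / (image of ∂_{k+1}):

  H_0: rank C_0 − rank ∂_1 = 3 − 2 = 1, and the invariant factors of ∂_1 are all 1, so H_0 ≅ Z.
  H_1: rank ker ∂_1 − rank ∂_2 = (3 − 2) − 0 = 1, and there is no ∂_2, so H_1 ≅ Z.

As a check, the Euler characteristic is 3 − 3 = 0, which agrees with 1 − 1 = 0.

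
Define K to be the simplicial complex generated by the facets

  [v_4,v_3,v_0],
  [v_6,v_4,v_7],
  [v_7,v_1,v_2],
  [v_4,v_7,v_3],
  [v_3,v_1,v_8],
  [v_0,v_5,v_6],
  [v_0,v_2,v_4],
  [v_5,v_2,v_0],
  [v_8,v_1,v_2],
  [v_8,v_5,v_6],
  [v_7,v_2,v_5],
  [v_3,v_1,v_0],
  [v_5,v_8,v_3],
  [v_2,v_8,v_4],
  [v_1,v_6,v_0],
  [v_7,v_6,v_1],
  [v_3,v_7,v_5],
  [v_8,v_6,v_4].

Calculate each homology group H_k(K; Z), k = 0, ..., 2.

H_0 = Z,  H_1 = Z^2,  H_2 = Z.

Order the vertices as v_0 < v_1 < v_2 < v_3 < v_4 < v_5 < v_6 < v_7 < v_8. Listing each simplex with vertices in this order, K has dimension 2 with simplices:

  0-simplices (9): [v_0], [v_1], [v_2], [v_3], [v_4], [v_5], [v_6], [v_7], [v_8]
  1-simplices (27): (27 of them)
  2-simplices (18): (18 of them)

so the chain groups are C_0 ≅ Z^9, C_1 ≅ Z^27, C_2 ≅ Z^18.

The boundary map ∂_1: C_1 → C_0 is given by ∂[p,q] = [q] − [p].
The resulting 9×27 matrix has rank 8, and its Smith normal form has invariant factors (1,1,1,1,1,1,1,1).

Boundary ∂_2: C_2 → C_1 maps a triangle to the signed sum of its edges. For instance
  ∂[v_0,v_2,v_4] = [v_2,v_4] − [v_0,v_4] + [v_0,v_2],
  ∂[v_1,v_2,v_7] = [v_2,v_7] − [v_1,v_7] + [v_1,v_2].
This gives a 27×18 integer matrix of rank 17; reducing to Smith normal form yields diagonal entries (1,1,1,1,1,1,1,1,1,1,1,1,1,1,1,1,1).

Reading off H_k = ker ∂_k / im ∂_{k+1}:

  H_0: rank C_0 − rank ∂_1 = 9 − 8 = 1, and the invariant factors of ∂_1 are all 1, so H_0 = Z.
  H_1: rank ker ∂_1 − rank ∂_2 = (27 − 8) − 17 = 2, and the invariant factors of ∂_2 are all 1, so H_1 = Z^2.
  H_2: rank ker ∂_2 − rank ∂_3 = (18 − 17) − 0 = 1, and there is no ∂_3, so H_2 = Z.

As a check, the Euler characteristic is 9 − 27 + 18 = 0, which agrees with 1 − 2 + 1 = 0.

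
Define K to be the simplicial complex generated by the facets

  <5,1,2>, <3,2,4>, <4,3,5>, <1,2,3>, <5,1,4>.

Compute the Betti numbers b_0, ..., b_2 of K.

K has 5 vertices, 10 edges, 5 triangles.
rank ∂_0 = 0, rank ∂_1 = 4 ⇒ b_0 = 5 − 0 − 4 = 1; all invariant factors of ∂_1 are 1 so no torsion. So H_0 ≅ Z.
rank ∂_1 = 4, rank ∂_2 = 5 ⇒ b_1 = 10 − 4 − 5 = 1; all invariant factors of ∂_2 are 1 so no torsion. So H_1 ≅ Z.
rank ∂_2 = 5, rank ∂_3 = 0 ⇒ b_2 = 5 − 5 − 0 = 0. So H_2 ≅ 0.

b_0 = 1, b_1 = 1, b_2 = 0.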